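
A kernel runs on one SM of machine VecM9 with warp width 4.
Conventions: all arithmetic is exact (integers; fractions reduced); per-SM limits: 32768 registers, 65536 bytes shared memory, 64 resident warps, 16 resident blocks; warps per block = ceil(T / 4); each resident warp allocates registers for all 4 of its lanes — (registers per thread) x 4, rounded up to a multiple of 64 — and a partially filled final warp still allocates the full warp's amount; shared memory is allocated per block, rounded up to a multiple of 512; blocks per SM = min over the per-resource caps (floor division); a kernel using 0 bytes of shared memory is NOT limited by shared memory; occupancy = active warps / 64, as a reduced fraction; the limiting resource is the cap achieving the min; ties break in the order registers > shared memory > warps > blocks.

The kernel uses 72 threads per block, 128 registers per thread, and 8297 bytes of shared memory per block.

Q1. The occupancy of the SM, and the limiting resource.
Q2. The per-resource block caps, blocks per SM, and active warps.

Answer: occupancy 27/32, limited by registers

registers: 3 blocks
shared memory: 7 blocks
warps: 3 blocks
blocks: 16 blocks

Answer: 3 blocks, 54 active warps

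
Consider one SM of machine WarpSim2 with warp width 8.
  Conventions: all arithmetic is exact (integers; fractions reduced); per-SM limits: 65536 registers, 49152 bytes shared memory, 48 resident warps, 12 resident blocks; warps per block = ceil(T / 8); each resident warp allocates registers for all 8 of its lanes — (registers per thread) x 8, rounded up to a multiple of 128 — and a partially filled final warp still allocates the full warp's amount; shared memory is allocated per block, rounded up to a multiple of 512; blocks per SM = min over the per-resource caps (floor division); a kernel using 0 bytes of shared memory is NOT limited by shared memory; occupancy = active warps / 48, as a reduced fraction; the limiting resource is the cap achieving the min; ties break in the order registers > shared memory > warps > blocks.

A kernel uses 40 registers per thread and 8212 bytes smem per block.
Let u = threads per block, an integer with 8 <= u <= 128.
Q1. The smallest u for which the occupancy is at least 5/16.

Answer: u = 17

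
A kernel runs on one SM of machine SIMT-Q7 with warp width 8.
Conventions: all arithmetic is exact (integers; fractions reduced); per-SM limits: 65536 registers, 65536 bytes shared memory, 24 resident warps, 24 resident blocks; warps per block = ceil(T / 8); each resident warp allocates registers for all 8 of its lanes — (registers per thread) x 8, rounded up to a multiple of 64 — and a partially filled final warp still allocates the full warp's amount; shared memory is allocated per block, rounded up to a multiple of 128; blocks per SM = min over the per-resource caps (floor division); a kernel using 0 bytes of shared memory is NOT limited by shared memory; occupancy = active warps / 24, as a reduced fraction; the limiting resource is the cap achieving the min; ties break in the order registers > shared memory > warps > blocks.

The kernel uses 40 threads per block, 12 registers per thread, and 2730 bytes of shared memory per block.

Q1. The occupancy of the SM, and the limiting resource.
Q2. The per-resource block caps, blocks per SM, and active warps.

Answer: occupancy 5/6, limited by warps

registers: 102 blocks
shared memory: 23 blocks
warps: 4 blocks
blocks: 24 blocks

Answer: 4 blocks, 20 active warps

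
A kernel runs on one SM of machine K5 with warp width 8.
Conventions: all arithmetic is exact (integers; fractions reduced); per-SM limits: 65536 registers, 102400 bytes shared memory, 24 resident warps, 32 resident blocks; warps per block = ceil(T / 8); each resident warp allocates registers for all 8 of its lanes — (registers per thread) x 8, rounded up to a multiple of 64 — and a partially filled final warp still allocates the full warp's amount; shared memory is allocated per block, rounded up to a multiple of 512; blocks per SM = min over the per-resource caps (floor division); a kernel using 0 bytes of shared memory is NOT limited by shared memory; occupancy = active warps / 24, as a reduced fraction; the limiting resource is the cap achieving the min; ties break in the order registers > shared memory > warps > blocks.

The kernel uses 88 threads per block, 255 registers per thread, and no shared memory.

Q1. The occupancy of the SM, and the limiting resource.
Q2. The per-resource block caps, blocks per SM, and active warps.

Answer: occupancy 11/12, limited by registers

registers: 2 blocks
shared memory: no limit (kernel uses none)
warps: 2 blocks
blocks: 32 blocks

Answer: 2 blocks, 22 active warps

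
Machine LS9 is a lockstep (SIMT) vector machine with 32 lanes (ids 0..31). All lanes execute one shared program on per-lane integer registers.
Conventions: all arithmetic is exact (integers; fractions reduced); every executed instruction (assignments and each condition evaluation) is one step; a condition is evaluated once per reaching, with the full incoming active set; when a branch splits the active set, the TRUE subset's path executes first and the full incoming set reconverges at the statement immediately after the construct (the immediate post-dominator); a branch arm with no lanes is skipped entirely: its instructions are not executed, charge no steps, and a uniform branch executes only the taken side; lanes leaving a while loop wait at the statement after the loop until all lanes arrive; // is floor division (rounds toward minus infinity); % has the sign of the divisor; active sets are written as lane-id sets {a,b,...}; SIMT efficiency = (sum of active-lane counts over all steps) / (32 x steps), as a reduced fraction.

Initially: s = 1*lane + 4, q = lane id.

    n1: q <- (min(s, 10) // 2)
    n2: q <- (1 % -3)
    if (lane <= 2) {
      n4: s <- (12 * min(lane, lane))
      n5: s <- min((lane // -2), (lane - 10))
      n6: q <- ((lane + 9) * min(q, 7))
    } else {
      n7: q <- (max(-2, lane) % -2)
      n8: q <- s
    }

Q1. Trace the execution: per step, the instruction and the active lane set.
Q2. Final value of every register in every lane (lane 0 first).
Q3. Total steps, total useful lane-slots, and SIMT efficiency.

step 0: q <- (min(s, 10) // 2)       {0,1,2,3,4,5,6,7,8,9,10,11,12,13,14,15,16,17,18,19,20,21,22,23,24,25,26,27,28,29,30,31}
step 1: q <- (1 % -3)                {0,1,2,3,4,5,6,7,8,9,10,11,12,13,14,15,16,17,18,19,20,21,22,23,24,25,26,27,28,29,30,31}
step 2: eval (lane <= 2)             {0,1,2,3,4,5,6,7,8,9,10,11,12,13,14,15,16,17,18,19,20,21,22,23,24,25,26,27,28,29,30,31}
step 3: s <- (12 * min(lane, lane))  {0,1,2}
step 4: s <- min((lane // -2), (lane - 10)) {0,1,2}
step 5: q <- ((lane + 9) * min(q, 7)) {0,1,2}
step 6: q <- (max(-2, lane) % -2)    {3,4,5,6,7,8,9,10,11,12,13,14,15,16,17,18,19,20,21,22,23,24,25,26,27,28,29,30,31}
step 7: q <- s                       {3,4,5,6,7,8,9,10,11,12,13,14,15,16,17,18,19,20,21,22,23,24,25,26,27,28,29,30,31}

Answer: 8 steps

s: -10,-9,-8,7,8,9,10,11,12,13,14,15,16,17,18,19,20,21,22,23,24,25,26,27,28,29,30,31,32,33,34,35
q: -18,-20,-22,7,8,9,10,11,12,13,14,15,16,17,18,19,20,21,22,23,24,25,26,27,28,29,30,31,32,33,34,35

steps = 8; useful = 163; efficiency = 163/256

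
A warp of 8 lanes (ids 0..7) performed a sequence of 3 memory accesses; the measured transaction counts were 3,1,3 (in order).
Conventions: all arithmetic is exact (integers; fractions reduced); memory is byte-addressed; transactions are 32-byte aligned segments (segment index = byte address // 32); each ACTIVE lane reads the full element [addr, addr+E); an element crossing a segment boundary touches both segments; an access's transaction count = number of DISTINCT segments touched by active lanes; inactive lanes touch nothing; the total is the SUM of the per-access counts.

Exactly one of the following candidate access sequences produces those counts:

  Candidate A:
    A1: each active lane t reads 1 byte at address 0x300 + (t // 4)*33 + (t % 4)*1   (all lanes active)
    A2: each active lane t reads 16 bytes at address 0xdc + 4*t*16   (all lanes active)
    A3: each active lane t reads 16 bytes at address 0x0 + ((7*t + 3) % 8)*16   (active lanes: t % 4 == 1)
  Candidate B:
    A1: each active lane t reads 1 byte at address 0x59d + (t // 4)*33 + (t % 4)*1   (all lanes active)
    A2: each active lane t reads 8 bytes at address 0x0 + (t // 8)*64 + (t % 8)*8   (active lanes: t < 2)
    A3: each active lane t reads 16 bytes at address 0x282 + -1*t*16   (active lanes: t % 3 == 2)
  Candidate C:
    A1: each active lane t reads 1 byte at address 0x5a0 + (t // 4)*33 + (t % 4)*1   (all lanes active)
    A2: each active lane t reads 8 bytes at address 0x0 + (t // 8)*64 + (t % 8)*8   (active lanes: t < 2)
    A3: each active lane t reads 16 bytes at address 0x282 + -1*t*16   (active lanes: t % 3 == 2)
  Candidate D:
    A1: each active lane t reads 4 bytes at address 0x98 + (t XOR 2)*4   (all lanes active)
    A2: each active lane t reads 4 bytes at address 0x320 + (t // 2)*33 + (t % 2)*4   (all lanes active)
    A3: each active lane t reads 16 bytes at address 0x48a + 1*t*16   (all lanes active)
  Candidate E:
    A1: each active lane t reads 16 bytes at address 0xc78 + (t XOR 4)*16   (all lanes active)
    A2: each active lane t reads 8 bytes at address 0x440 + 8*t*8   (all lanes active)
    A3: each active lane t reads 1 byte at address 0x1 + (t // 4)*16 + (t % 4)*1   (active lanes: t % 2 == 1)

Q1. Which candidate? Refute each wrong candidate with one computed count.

A: A1 gives 2 transactions, not 3
C: A1 gives 2 transactions, not 3
D: A1 gives 2 transactions, not 3
E: A1 gives 5 transactions, not 3
B: all counts match (3,1,3)

Answer: B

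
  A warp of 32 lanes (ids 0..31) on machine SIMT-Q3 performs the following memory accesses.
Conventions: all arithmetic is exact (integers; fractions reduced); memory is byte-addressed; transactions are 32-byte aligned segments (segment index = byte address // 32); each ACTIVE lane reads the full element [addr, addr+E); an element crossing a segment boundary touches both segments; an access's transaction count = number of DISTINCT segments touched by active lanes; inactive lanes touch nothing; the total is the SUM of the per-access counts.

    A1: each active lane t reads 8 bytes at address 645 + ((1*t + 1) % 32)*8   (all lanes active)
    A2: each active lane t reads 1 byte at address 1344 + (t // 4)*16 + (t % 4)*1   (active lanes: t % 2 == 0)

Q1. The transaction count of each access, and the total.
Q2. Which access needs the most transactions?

A1: 9 transactions
A2: 4 transactions

Answer: 9,4; total 13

Answer: A1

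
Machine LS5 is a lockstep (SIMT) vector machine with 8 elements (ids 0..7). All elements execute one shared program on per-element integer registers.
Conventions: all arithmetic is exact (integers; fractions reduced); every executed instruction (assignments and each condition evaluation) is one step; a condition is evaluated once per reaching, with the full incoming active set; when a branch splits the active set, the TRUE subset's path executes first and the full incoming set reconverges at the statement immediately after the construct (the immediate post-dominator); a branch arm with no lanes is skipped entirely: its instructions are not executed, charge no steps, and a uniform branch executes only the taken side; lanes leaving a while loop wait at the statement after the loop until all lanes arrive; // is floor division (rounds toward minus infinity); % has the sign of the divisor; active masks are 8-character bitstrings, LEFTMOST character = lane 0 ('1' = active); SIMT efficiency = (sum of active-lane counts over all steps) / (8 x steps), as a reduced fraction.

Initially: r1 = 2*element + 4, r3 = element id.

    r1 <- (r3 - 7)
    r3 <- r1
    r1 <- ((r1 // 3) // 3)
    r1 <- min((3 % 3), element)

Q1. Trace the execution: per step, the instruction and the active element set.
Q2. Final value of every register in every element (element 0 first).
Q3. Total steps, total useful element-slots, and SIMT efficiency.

step 0: r1 <- (r3 - 7)               11111111
step 1: r3 <- r1                     11111111
step 2: r1 <- ((r1 // 3) // 3)       11111111
step 3: r1 <- min((3 % 3), element)  11111111

Answer: 4 steps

r1: 0,0,0,0,0,0,0,0
r3: -7,-6,-5,-4,-3,-2,-1,0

steps = 4; useful = 32; efficiency = 32/32 = 1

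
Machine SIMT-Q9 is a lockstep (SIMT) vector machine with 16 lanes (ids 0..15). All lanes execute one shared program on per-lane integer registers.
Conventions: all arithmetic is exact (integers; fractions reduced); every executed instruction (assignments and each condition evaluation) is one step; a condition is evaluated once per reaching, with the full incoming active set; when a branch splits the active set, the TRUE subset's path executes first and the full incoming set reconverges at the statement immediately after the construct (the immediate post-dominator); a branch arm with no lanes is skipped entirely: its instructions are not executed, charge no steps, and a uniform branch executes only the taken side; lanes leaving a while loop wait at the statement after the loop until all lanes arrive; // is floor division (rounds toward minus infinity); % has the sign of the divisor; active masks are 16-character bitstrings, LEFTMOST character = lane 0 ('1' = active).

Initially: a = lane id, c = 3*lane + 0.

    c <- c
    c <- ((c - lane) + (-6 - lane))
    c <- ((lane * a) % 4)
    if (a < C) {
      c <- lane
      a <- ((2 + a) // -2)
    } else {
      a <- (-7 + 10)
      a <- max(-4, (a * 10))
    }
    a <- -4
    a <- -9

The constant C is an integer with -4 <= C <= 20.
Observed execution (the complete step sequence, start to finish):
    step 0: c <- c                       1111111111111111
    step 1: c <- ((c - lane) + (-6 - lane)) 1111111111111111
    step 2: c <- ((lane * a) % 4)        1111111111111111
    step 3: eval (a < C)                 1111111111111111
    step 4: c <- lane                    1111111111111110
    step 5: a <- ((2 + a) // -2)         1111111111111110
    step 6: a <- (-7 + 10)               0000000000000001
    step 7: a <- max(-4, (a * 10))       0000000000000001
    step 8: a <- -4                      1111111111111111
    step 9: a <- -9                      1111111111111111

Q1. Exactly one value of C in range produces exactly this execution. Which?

Answer: C = 15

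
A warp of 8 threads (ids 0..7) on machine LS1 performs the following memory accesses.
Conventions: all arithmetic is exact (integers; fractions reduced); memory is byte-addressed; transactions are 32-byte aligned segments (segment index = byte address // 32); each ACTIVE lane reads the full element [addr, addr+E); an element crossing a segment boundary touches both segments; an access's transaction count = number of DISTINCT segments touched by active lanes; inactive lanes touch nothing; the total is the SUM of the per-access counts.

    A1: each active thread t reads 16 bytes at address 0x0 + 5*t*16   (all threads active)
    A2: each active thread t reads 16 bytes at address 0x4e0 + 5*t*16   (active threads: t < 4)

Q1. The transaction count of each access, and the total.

A1: 8 transactions
A2: 4 transactions

Answer: 8,4; total 12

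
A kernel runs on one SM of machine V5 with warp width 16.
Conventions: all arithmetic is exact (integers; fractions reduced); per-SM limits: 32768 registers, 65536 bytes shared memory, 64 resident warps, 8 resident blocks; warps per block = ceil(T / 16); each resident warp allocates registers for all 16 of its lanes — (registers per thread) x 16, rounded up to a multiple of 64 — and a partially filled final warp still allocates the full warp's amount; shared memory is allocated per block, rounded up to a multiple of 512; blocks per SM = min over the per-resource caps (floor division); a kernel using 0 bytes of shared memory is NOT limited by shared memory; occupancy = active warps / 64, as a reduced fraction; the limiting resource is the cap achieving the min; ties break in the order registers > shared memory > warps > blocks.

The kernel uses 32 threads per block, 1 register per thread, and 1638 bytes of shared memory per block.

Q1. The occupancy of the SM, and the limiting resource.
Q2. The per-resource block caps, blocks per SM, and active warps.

Answer: occupancy 1/4, limited by blocks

registers: 256 blocks
shared memory: 32 blocks
warps: 32 blocks
blocks: 8 blocks

Answer: 8 blocks, 16 active warps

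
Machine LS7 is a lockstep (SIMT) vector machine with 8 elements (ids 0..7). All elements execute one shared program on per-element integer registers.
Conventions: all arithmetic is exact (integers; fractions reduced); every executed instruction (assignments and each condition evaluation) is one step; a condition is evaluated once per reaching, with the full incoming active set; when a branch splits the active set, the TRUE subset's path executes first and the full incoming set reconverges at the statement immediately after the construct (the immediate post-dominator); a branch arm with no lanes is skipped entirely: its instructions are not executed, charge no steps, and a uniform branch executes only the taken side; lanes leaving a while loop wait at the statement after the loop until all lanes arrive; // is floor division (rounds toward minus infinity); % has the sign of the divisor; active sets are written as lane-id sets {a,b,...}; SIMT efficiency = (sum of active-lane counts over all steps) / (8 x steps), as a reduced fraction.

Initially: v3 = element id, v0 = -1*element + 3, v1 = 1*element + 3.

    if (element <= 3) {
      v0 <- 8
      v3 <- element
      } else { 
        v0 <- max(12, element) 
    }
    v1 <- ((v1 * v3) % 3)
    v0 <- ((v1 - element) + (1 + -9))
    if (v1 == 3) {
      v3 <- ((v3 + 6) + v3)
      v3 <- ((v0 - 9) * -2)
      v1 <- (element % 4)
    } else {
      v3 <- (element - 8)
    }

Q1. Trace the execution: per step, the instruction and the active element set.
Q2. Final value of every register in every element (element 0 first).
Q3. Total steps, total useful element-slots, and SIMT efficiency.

step 0: eval (element <= 3)          {0,1,2,3,4,5,6,7}
step 1: v0 <- 8                      {0,1,2,3}
step 2: v3 <- element                {0,1,2,3}
step 3: v0 <- max(12, element)       {4,5,6,7}
step 4: v1 <- ((v1 * v3) % 3)        {0,1,2,3,4,5,6,7}
step 5: v0 <- ((v1 - element) + (1 + -9)) {0,1,2,3,4,5,6,7}
step 6: eval (v1 == 3)               {0,1,2,3,4,5,6,7}
step 7: v3 <- (element - 8)          {0,1,2,3,4,5,6,7}

Answer: 8 steps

v3: -8,-7,-6,-5,-4,-3,-2,-1
v0: -8,-8,-9,-11,-11,-12,-14,-14
v1: 0,1,1,0,1,1,0,1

steps = 8; useful = 52; efficiency = 52/64 = 13/16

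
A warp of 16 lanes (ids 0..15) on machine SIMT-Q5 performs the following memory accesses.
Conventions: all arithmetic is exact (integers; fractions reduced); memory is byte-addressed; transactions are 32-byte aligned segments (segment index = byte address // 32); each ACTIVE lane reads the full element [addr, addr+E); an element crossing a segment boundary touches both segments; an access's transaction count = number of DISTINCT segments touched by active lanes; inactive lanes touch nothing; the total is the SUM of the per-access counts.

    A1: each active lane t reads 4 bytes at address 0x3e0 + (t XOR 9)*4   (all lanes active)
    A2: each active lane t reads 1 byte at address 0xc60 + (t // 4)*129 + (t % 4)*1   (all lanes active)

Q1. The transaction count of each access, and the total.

A1: 2 transactions
A2: 4 transactions

Answer: 2,4; total 6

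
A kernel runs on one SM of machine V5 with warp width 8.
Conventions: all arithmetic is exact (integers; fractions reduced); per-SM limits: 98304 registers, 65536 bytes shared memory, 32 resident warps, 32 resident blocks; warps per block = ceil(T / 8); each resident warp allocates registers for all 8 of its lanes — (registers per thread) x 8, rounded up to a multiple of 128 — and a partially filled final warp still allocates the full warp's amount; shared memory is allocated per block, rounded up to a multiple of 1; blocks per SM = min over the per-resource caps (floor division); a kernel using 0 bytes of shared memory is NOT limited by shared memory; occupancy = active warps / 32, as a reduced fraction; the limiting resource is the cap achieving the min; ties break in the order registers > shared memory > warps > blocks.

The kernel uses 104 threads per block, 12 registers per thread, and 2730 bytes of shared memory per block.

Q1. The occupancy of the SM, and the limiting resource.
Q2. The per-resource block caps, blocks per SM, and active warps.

Answer: occupancy 13/16, limited by warps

registers: 59 blocks
shared memory: 24 blocks
warps: 2 blocks
blocks: 32 blocks

Answer: 2 blocks, 26 active warps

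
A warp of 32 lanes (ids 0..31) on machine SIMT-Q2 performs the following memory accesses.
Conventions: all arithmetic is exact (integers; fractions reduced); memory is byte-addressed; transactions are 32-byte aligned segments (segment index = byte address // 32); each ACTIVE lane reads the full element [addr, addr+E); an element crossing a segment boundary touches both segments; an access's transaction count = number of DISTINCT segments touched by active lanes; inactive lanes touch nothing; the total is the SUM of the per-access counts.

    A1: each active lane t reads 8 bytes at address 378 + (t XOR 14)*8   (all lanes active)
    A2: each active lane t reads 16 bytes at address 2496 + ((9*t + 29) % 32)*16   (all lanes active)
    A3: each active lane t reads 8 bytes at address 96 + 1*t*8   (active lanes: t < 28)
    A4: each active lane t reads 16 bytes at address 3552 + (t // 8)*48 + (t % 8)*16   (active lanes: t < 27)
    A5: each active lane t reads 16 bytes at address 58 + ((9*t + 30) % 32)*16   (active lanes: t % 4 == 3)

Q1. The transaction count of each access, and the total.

A1: 9 transactions
A2: 16 transactions
A3: 7 transactions
A4: 7 transactions
A5: 8 transactions

Answer: 9,16,7,7,8; total 47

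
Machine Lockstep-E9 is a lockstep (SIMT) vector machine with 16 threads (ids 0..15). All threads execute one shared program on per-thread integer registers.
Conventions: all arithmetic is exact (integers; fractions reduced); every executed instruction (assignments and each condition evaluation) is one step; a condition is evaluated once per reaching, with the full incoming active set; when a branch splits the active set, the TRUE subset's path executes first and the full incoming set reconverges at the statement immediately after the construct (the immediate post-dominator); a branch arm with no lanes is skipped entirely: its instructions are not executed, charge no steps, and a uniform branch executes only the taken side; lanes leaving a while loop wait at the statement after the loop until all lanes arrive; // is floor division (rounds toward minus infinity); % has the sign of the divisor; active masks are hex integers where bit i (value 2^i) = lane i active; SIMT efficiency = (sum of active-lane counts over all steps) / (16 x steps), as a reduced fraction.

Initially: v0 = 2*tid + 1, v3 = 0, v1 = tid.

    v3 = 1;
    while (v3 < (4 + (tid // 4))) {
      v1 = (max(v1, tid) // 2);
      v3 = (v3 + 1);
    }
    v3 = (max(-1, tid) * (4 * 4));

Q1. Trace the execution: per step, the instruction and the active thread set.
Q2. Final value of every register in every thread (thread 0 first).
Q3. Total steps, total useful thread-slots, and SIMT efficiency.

step 0: v3 <- 1                      0xffff
step 1: eval (v3 < (4 + (tid // 4))) 0xffff
step 2: v1 <- (max(v1, tid) // 2)    0xffff
step 3: v3 <- (v3 + 1)               0xffff
step 4: eval (v3 < (4 + (tid // 4))) 0xffff
step 5: v1 <- (max(v1, tid) // 2)    0xffff
step 6: v3 <- (v3 + 1)               0xffff
step 7: eval (v3 < (4 + (tid // 4))) 0xffff
step 8: v1 <- (max(v1, tid) // 2)    0xffff
step 9: v3 <- (v3 + 1)               0xffff
step 10: eval (v3 < (4 + (tid // 4))) 0xffff
step 11: v1 <- (max(v1, tid) // 2)    0xfff0
step 12: v3 <- (v3 + 1)               0xfff0
step 13: eval (v3 < (4 + (tid // 4))) 0xfff0
step 14: v1 <- (max(v1, tid) // 2)    0xff00
step 15: v3 <- (v3 + 1)               0xff00
step 16: eval (v3 < (4 + (tid // 4))) 0xff00
step 17: v1 <- (max(v1, tid) // 2)    0xf000
step 18: v3 <- (v3 + 1)               0xf000
step 19: eval (v3 < (4 + (tid // 4))) 0xf000
step 20: v3 <- (max(-1, tid) * (4 * 4)) 0xffff

Answer: 21 steps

v0: 1,3,5,7,9,11,13,15,17,19,21,23,25,27,29,31
v3: 0,16,32,48,64,80,96,112,128,144,160,176,192,208,224,240
v1: 0,0,1,1,2,2,3,3,4,4,5,5,6,6,7,7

steps = 21; useful = 264; efficiency = 264/336 = 11/14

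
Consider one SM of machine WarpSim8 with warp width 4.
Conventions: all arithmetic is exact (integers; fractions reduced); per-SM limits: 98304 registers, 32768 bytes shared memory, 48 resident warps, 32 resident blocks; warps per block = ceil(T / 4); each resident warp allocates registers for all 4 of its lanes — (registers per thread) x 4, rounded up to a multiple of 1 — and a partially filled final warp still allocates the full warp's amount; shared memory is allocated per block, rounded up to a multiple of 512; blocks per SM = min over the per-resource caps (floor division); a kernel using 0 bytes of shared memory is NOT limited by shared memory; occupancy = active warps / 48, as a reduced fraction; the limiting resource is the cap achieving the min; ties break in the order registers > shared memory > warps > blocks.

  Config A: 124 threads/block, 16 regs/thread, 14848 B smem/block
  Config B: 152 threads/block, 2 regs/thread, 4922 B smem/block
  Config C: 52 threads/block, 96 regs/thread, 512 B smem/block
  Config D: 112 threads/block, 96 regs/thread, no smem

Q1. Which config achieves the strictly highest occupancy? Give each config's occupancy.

occupancies: A 31/48, B 19/24, C 13/16, D 7/12

Answer: C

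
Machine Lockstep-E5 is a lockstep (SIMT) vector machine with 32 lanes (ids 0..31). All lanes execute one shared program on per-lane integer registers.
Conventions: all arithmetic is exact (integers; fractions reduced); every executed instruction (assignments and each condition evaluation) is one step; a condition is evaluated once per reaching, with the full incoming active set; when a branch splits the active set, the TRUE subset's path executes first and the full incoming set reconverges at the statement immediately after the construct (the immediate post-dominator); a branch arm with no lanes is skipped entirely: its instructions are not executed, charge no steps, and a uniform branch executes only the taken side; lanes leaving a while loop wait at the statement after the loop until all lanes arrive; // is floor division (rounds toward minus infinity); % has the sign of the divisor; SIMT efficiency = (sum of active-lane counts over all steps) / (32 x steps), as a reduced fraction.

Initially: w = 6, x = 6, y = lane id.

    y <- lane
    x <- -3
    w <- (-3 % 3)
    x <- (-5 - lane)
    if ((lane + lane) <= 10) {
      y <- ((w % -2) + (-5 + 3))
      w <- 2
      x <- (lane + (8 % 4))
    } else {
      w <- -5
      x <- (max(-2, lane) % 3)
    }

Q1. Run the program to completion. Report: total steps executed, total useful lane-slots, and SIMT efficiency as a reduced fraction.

Answer: 10 steps, 230 useful, 23/32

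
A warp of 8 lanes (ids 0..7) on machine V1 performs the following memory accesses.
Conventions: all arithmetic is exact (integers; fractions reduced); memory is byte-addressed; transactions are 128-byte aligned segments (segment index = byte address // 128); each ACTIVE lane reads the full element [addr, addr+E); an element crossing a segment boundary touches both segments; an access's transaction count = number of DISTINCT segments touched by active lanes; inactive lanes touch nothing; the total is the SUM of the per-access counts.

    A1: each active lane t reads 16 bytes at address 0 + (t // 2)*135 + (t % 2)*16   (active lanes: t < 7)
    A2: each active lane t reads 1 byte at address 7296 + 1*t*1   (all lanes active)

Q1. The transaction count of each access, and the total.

A1: 4 transactions
A2: 1 transaction

Answer: 4,1; total 5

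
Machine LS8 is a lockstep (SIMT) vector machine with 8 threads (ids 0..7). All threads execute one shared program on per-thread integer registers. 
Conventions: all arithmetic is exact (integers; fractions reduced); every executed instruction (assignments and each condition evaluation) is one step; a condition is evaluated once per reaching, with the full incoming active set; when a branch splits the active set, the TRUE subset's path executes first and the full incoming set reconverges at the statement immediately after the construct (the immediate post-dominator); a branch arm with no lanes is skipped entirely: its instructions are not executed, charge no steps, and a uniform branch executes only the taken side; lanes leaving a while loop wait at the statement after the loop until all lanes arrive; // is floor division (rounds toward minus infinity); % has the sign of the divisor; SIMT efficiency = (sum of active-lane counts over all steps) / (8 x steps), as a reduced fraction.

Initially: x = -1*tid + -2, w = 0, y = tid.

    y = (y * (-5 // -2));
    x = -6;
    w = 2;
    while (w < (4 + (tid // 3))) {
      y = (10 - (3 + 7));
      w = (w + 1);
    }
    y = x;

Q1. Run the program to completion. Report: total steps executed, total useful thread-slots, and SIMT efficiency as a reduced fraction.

Answer: 17 steps, 109 useful, 109/136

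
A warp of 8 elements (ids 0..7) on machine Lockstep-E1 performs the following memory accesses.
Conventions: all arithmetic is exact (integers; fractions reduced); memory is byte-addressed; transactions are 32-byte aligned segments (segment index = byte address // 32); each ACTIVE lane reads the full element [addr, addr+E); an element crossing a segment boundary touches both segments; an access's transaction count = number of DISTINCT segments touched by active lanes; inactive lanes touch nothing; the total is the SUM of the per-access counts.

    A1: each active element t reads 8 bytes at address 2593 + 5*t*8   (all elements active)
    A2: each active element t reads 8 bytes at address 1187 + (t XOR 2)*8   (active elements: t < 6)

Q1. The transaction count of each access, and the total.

A1: 10 transactions
A2: 3 transactions

Answer: 10,3; total 13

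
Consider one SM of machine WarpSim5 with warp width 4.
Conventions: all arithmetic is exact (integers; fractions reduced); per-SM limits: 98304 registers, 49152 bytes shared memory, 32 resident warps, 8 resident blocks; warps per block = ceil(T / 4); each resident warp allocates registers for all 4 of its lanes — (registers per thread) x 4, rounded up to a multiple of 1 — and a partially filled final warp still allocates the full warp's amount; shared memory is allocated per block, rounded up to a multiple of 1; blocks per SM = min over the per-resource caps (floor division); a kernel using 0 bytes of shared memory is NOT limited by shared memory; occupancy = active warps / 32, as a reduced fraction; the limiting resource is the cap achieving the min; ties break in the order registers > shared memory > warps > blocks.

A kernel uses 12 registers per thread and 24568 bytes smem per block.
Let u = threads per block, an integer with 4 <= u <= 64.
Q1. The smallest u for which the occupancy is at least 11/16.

Answer: u = 41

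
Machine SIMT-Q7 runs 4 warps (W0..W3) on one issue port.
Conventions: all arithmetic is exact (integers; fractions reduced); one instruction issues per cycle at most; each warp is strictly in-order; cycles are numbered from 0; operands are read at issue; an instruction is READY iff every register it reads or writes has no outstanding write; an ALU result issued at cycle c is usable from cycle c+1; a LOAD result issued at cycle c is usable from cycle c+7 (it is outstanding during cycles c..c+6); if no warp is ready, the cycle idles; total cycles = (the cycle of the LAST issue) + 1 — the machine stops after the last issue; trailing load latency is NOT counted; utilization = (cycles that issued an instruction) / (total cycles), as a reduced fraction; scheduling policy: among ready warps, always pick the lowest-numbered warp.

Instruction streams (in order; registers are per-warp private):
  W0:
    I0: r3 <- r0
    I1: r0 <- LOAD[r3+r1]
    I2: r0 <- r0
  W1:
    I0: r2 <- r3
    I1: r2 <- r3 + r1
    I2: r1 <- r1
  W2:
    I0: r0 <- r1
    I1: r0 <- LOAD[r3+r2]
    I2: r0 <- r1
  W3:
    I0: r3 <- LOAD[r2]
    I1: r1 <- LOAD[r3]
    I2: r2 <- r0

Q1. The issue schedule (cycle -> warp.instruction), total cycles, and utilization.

cycle 0: W0.I0
cycle 1: W0.I1
cycle 2: W1.I0
cycle 3: W1.I1
cycle 4: W1.I2
cycle 5: W2.I0
cycle 6: W2.I1
cycle 7: W3.I0
cycle 8: W0.I2
cycle 9: idle
cycle 10: idle
cycle 11: idle
cycle 12: idle
cycle 13: W2.I2
cycle 14: W3.I1
cycle 15: W3.I2

Answer: 16 cycles, utilization 3/4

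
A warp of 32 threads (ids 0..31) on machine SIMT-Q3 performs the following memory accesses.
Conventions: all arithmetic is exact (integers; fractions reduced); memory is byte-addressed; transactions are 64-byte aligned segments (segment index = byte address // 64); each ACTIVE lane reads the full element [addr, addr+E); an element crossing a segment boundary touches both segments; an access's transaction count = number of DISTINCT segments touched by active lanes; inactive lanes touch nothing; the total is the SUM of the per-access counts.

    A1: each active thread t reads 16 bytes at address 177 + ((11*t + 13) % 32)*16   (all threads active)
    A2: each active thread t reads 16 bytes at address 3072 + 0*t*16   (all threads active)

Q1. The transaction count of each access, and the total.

A1: 9 transactions
A2: 1 transaction

Answer: 9,1; total 10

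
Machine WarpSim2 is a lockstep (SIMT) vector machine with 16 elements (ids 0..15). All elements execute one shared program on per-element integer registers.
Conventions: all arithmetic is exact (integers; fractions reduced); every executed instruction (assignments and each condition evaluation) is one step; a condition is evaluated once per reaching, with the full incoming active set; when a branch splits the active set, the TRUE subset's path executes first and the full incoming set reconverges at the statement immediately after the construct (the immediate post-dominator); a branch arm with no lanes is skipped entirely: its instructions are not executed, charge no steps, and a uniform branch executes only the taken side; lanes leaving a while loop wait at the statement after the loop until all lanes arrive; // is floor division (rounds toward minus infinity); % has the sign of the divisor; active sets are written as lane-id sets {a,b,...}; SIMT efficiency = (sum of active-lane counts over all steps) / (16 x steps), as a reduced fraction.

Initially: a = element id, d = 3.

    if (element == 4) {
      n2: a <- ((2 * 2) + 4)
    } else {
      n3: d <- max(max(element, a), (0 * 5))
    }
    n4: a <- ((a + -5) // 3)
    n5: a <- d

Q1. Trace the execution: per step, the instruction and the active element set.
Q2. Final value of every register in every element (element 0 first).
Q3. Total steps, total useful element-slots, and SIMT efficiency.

step 0: eval (element == 4)          {0,1,2,3,4,5,6,7,8,9,10,11,12,13,14,15}
step 1: a <- ((2 * 2) + 4)           {4}
step 2: d <- max(max(element, a), (0 * 5)) {0,1,2,3,5,6,7,8,9,10,11,12,13,14,15}
step 3: a <- ((a + -5) // 3)         {0,1,2,3,4,5,6,7,8,9,10,11,12,13,14,15}
step 4: a <- d                       {0,1,2,3,4,5,6,7,8,9,10,11,12,13,14,15}

Answer: 5 steps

a: 0,1,2,3,3,5,6,7,8,9,10,11,12,13,14,15
d: 0,1,2,3,3,5,6,7,8,9,10,11,12,13,14,15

steps = 5; useful = 64; efficiency = 64/80 = 4/5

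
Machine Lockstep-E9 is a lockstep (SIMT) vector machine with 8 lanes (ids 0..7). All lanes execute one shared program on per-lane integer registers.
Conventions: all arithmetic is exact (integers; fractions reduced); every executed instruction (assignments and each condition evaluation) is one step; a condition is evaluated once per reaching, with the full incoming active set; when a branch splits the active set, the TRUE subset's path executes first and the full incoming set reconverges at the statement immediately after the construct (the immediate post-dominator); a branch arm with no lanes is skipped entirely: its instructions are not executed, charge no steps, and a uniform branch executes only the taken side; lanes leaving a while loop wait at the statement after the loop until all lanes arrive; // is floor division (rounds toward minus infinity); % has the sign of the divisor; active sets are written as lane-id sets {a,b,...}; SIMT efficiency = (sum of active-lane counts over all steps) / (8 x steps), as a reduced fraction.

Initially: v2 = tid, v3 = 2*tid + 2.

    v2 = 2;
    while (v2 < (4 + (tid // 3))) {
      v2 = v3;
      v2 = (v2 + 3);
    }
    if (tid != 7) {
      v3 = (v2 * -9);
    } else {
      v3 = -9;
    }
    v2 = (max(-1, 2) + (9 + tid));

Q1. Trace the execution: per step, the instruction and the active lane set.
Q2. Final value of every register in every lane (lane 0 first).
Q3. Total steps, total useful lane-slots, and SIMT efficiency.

step 0: v2 <- 2                      {0,1,2,3,4,5,6,7}
step 1: eval (v2 < (4 + (tid // 3))) {0,1,2,3,4,5,6,7}
step 2: v2 <- v3                     {0,1,2,3,4,5,6,7}
step 3: v2 <- (v2 + 3)               {0,1,2,3,4,5,6,7}
step 4: eval (v2 < (4 + (tid // 3))) {0,1,2,3,4,5,6,7}
step 5: eval (tid != 7)              {0,1,2,3,4,5,6,7}
step 6: v3 <- (v2 * -9)              {0,1,2,3,4,5,6}
step 7: v3 <- -9                     {7}
step 8: v2 <- (max(-1, 2) + (9 + tid)) {0,1,2,3,4,5,6,7}

Answer: 9 steps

v2: 11,12,13,14,15,16,17,18
v3: -45,-63,-81,-99,-117,-135,-153,-9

steps = 9; useful = 64; efficiency = 64/72 = 8/9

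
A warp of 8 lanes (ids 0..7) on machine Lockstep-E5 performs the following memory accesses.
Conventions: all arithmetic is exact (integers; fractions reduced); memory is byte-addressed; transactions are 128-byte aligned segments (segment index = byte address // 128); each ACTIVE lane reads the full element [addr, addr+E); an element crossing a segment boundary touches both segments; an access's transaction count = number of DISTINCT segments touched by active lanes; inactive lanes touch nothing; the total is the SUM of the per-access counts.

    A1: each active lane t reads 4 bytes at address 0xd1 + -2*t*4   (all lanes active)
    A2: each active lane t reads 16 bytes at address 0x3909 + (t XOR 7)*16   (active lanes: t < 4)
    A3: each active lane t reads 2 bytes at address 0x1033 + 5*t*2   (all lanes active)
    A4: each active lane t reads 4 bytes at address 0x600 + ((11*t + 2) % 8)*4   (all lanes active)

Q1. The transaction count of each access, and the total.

A1: 1 transaction
A2: 2 transactions
A3: 1 transaction
A4: 1 transaction

Answer: 1,2,1,1; total 5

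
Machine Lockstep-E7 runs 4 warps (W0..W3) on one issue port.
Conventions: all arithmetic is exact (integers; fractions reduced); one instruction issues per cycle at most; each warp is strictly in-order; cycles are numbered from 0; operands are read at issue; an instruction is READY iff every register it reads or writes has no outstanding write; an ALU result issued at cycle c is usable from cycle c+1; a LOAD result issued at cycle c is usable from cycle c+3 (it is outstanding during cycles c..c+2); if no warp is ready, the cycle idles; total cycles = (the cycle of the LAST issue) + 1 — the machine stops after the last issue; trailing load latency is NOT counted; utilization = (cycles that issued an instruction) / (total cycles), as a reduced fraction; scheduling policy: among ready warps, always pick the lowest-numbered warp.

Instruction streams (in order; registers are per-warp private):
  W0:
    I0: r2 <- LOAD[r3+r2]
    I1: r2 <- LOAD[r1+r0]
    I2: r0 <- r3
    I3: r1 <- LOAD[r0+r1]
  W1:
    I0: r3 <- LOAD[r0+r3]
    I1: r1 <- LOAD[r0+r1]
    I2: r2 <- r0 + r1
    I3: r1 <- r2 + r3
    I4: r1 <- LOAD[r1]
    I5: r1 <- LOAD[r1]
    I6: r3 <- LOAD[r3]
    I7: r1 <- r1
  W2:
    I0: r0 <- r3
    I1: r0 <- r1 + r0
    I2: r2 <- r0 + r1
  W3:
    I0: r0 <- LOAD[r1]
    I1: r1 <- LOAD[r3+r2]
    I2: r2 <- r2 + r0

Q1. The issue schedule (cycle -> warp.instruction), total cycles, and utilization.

cycle 0: W0.I0
cycle 1: W1.I0
cycle 2: W1.I1
cycle 3: W0.I1
cycle 4: W0.I2
cycle 5: W0.I3
cycle 6: W1.I2
cycle 7: W1.I3
cycle 8: W1.I4
cycle 9: W2.I0
cycle 10: W2.I1
cycle 11: W1.I5
cycle 12: W1.I6
cycle 13: W2.I2
cycle 14: W1.I7
cycle 15: W3.I0
cycle 16: W3.I1
cycle 17: idle
cycle 18: W3.I2

Answer: 19 cycles, utilization 18/19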